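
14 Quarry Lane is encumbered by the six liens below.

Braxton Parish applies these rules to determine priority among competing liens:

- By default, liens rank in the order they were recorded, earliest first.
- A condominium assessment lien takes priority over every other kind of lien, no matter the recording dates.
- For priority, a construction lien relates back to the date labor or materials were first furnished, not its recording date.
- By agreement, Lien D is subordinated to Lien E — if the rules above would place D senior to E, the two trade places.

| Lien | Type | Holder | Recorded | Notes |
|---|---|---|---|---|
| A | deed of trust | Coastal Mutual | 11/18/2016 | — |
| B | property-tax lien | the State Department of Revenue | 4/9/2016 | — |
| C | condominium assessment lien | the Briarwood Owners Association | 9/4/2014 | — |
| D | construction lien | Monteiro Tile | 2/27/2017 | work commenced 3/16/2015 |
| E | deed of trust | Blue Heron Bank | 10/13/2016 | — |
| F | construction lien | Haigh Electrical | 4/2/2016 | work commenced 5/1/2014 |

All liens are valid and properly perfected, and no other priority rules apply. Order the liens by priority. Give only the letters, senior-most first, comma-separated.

C, F, E, B, D, A

Effective dates: D is treated as recorded 3/16/2015, the work-commencement date; F relates back to 5/1/2014 (work commenced).
C, as a condominium assessment lien, has superpriority and ranks first.
Among the remaining liens, by effective date: F (5/1/2014), D (3/16/2015), B (4/9/2016), E (10/13/2016), A (11/18/2016).
D would otherwise be senior to E, so under the subordination agreement D and E exchange positions.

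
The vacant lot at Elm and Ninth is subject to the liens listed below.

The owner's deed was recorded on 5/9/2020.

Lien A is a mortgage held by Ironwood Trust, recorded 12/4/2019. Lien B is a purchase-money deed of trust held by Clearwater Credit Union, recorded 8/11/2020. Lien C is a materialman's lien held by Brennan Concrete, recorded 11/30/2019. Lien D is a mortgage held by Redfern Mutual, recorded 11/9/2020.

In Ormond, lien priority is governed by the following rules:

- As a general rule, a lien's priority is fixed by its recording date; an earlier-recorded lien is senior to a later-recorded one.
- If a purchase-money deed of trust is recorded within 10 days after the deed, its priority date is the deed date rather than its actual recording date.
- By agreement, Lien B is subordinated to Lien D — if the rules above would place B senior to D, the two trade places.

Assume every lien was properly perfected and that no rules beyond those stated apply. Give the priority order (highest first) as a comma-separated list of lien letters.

Effective dates after the stated exceptions: B was recorded 94 days after the deed, outside the 10-day window, so it keeps its recording date.
By effective date: C (11/30/2019), A (12/4/2019), B (8/11/2020), D (11/9/2020).
B is senior to D before the subordination, so the two trade places.

C, A, D, B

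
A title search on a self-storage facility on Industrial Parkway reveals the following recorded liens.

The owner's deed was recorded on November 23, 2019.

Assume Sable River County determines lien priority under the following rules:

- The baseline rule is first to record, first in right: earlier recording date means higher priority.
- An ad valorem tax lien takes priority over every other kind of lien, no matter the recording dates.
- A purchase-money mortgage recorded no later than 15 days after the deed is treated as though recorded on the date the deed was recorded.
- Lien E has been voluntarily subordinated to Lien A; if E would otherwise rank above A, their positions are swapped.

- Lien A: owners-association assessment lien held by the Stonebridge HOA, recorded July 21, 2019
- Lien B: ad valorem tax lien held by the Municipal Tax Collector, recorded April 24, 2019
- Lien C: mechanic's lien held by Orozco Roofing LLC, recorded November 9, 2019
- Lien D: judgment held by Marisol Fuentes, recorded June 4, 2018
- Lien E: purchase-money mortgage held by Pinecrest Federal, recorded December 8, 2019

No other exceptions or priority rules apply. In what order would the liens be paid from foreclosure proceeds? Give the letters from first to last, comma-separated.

Effective dates: E's effective date is the deed date, November 23, 2019.
B is an ad valorem tax lien and takes priority over every other lien.
Among the remaining liens, by effective date: D (June 4, 2018), A (July 21, 2019), C (November 9, 2019), E (November 23, 2019).
E is already junior to A, so the subordination agreement changes nothing.

B, D, A, C, E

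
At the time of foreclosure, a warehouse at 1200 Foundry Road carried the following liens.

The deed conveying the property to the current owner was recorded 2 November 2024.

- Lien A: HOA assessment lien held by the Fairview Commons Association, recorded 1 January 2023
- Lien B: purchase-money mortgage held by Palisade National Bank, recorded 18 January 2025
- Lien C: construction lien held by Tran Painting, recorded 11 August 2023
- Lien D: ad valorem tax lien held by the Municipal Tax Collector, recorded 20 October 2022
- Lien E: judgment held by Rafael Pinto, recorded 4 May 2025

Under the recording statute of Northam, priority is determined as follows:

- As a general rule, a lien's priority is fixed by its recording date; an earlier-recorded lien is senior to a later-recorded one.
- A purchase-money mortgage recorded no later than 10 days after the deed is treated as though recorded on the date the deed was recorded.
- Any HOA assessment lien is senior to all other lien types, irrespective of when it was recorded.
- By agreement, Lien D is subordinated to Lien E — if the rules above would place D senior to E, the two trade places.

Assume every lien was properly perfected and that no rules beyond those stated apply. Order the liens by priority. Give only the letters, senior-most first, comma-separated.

A, E, C, B, D

Effective dates after the stated exceptions: B was recorded 77 days after the deed, outside the 10-day window, so it keeps its recording date.
A is an HOA assessment lien and takes priority over every other lien.
Remaining liens by effective date: D (20 October 2022), C (11 August 2023), B (18 January 2025), E (4 May 2025).
Because D would otherwise rank above E, the subordination swaps them.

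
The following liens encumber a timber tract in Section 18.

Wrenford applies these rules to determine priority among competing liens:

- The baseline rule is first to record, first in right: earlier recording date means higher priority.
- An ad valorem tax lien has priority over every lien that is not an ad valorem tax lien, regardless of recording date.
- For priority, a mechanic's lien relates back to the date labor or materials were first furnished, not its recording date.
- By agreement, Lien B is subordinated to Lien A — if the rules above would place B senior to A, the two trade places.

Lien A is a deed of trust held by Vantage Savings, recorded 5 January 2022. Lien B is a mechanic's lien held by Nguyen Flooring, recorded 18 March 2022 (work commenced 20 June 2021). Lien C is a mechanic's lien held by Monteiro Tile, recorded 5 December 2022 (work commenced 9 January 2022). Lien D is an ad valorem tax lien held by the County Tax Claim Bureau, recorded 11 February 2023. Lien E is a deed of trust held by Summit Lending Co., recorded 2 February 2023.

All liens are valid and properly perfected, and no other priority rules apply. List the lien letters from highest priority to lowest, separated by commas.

D, A, B, C, E

Effective dates after the stated exceptions: B is treated as recorded 20 June 2021, the work-commencement date; C is treated as recorded 9 January 2022, the work-commencement date.
D, as an ad valorem tax lien, has superpriority and ranks first.
Among the remaining liens, by effective date: B (20 June 2021), A (5 January 2022), C (9 January 2022), E (2 February 2023).
Because B would otherwise rank above A, the subordination swaps them.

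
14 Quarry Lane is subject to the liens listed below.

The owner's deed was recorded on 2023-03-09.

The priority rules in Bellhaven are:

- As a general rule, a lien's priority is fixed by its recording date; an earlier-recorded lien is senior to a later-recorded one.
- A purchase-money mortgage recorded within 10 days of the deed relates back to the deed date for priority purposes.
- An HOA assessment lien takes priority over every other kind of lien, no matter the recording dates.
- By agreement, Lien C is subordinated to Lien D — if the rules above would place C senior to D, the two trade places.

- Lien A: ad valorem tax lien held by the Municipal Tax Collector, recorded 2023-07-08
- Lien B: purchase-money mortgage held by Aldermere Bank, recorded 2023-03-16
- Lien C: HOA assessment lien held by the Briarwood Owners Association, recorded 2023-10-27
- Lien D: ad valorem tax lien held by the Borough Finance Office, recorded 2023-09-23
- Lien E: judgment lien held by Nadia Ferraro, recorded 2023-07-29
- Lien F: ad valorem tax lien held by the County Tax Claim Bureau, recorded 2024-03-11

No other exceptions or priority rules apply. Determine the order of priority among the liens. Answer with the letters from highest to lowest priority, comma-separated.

Effective dates: B relates back to the deed date 2023-03-09.
C, as an HOA assessment lien, has superpriority and ranks first.
Remaining liens by effective date: B (2023-03-09), A (2023-07-08), E (2023-07-29), D (2023-09-23), F (2024-03-11).
C would otherwise be senior to D, so under the subordination agreement C and D exchange positions.

D, B, A, E, C, F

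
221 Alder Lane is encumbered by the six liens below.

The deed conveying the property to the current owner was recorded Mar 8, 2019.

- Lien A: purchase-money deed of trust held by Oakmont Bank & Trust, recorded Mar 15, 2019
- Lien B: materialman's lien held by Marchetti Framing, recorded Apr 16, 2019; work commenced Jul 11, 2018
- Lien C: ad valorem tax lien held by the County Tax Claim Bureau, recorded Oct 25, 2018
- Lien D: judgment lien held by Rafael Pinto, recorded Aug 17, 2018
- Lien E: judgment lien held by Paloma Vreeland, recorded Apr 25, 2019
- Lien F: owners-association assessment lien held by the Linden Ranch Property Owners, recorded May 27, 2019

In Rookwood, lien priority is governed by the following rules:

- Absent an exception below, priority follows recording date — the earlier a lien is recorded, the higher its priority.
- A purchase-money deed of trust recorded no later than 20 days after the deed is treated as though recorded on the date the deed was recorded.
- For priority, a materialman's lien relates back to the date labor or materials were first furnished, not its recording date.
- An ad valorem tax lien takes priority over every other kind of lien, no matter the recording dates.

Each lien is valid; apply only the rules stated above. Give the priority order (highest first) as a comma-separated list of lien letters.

C, B, D, A, E, F

Effective dates: A was recorded within the 20-day window, so its effective date is the deed date Mar 8, 2019; B relates back to Jul 11, 2018 (work commenced).
C, as an ad valorem tax lien, has superpriority and ranks first.
Remaining liens by effective date: B (Jul 11, 2018), D (Aug 17, 2018), A (Mar 8, 2019), E (Apr 25, 2019), F (May 27, 2019).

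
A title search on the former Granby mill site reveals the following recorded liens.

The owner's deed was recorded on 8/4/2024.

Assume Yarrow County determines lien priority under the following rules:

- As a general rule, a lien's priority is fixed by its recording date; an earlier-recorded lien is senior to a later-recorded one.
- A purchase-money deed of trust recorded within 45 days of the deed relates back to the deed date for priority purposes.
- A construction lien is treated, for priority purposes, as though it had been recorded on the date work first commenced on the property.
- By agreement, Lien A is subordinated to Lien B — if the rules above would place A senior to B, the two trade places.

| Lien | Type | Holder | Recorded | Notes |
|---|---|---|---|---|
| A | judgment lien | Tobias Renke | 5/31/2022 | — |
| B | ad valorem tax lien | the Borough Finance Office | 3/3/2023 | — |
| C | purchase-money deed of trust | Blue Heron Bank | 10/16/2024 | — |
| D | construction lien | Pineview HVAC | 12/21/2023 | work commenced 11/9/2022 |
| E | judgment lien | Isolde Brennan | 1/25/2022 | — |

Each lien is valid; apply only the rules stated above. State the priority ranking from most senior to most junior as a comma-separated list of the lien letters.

First, effective dates: C was recorded 73 days after the deed, outside the 45-day window, so it keeps its recording date; D relates back to 11/9/2022 (work commenced).
By effective date, earliest first: E (1/25/2022), A (5/31/2022), D (11/9/2022), B (3/3/2023), C (10/16/2024).
The subordination applies — A was senior to B — so A and B swap.

E, B, D, A, C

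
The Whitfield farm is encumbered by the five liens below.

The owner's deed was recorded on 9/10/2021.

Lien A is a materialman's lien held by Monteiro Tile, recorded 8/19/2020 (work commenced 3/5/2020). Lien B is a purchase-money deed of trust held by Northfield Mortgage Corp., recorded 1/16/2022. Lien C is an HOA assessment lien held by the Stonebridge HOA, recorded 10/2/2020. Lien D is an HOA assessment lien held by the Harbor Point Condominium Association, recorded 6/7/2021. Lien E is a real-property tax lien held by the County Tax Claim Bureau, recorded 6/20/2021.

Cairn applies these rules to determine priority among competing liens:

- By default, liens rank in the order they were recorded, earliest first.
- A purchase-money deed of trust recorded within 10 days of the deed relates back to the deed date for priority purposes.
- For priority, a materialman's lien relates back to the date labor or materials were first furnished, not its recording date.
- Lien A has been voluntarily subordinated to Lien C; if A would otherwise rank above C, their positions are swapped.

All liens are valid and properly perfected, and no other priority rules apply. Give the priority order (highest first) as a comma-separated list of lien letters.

Effective dates: A's effective date is 3/5/2020, when work began; B was recorded 128 days after the deed — beyond 10 days — so no relation-back applies.
Sorted by effective date: A (3/5/2020), C (10/2/2020), D (6/7/2021), E (6/20/2021), B (1/16/2022).
The subordination applies — A was senior to C — so A and C swap.

C, A, D, E, B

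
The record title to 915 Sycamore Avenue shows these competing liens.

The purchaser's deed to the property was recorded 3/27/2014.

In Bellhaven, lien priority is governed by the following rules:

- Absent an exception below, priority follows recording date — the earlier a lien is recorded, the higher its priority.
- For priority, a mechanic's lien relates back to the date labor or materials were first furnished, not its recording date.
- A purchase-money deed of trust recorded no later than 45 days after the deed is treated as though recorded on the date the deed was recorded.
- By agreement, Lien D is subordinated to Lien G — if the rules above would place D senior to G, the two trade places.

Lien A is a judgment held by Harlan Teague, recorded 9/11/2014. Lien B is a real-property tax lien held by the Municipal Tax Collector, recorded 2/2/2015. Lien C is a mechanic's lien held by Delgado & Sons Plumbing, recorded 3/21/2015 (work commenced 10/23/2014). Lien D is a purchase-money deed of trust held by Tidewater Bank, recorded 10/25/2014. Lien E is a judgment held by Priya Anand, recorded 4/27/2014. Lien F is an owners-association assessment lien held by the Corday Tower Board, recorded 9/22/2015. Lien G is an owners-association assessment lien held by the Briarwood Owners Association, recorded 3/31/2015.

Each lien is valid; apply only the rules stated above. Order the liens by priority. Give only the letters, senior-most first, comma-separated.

First, effective dates: C's effective date is 10/23/2014, when work began; D missed the 45-day window (212 days after the deed), so its recording date stands.
By effective date, earliest first: E (4/27/2014), A (9/11/2014), C (10/23/2014), D (10/25/2014), B (2/2/2015), G (3/31/2015), F (9/22/2015).
Because D would otherwise rank above G, the subordination swaps them.

E, A, C, G, B, D, F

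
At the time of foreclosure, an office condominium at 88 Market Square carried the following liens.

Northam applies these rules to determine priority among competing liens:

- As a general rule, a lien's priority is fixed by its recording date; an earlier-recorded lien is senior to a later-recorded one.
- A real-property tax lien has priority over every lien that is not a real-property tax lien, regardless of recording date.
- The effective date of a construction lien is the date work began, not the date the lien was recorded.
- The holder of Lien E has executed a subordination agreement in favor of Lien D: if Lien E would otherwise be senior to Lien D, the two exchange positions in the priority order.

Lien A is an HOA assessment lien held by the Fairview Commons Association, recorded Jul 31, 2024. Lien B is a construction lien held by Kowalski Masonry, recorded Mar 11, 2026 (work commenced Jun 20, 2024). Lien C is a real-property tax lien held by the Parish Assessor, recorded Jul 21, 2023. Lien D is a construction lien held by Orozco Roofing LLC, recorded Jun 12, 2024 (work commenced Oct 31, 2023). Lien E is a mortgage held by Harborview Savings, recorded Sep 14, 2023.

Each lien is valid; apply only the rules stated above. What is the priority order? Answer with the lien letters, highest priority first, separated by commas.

C, D, E, B, A

Adjusting effective dates: B's effective date is Jun 20, 2024, when work began; D relates back to Oct 31, 2023 (work commenced).
C is a real-property tax lien and takes priority over every other lien.
Ordering the rest by effective date: E (Sep 14, 2023), D (Oct 31, 2023), B (Jun 20, 2024), A (Jul 31, 2024).
E would otherwise be senior to D, so under the subordination agreement E and D exchange positions.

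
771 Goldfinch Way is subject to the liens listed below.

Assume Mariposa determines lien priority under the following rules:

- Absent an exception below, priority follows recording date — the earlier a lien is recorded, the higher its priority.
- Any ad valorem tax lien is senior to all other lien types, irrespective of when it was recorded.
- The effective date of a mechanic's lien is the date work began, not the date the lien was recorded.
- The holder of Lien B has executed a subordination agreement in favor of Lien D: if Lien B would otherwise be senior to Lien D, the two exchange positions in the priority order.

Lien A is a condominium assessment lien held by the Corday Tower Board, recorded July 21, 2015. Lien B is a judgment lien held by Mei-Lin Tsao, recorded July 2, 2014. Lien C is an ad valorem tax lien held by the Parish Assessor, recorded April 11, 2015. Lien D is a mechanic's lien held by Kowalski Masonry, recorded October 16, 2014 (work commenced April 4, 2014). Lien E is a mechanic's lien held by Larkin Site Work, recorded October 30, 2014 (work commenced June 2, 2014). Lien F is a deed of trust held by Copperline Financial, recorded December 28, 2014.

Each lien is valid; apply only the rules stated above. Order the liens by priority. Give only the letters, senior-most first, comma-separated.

C, D, E, B, F, A

Adjusting effective dates: D's effective date is April 4, 2014, when work began; E relates back to June 2, 2014 (work commenced).
As an ad valorem tax lien, C is senior to every other lien.
Ordering the rest by effective date: D (April 4, 2014), E (June 2, 2014), B (July 2, 2014), F (December 28, 2014), A (July 21, 2015).
B is already junior to D, so the subordination agreement changes nothing.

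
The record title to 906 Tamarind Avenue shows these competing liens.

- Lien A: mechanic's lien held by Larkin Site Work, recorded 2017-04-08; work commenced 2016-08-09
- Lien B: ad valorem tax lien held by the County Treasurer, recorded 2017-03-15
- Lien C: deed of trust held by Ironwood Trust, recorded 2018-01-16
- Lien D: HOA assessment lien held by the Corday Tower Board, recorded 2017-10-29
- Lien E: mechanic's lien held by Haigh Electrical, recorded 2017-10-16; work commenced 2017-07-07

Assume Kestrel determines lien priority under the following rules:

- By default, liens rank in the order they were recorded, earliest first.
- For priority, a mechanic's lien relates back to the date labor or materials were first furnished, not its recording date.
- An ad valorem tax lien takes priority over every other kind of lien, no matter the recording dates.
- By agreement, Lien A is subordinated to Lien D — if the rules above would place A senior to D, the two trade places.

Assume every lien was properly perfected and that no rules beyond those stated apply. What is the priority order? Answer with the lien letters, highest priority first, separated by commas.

First, effective dates: A relates back to 2016-08-09 (work commenced); E's effective date is 2017-07-07, when work began.
As an ad valorem tax lien, B is senior to every other lien.
Among the remaining liens, by effective date: A (2016-08-09), E (2017-07-07), D (2017-10-29), C (2018-01-16).
The subordination applies — A was senior to D — so A and D swap.

B, D, E, A, C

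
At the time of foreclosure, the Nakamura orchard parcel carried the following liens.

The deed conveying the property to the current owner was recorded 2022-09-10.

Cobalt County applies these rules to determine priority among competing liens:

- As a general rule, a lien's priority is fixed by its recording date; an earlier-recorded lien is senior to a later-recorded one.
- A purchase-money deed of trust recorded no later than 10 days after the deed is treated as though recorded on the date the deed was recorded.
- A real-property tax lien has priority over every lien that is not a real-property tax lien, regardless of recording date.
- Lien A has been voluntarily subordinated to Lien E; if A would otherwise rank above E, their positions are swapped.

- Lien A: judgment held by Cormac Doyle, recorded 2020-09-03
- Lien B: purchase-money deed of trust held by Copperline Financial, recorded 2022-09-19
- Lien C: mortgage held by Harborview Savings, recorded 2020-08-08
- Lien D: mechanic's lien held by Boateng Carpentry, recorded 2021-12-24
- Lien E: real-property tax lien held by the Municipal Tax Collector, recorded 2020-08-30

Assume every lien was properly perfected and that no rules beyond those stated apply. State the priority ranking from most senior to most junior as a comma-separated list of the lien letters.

Effective dates after the stated exceptions: B was recorded within the 10-day window, so its effective date is the deed date 2022-09-10.
As a real-property tax lien, E is senior to every other lien.
Ordering the rest by effective date: C (2020-08-08), A (2020-09-03), D (2021-12-24), B (2022-09-10).
Since A is not senior to E, the subordination leaves the order unchanged.

E, C, A, D, B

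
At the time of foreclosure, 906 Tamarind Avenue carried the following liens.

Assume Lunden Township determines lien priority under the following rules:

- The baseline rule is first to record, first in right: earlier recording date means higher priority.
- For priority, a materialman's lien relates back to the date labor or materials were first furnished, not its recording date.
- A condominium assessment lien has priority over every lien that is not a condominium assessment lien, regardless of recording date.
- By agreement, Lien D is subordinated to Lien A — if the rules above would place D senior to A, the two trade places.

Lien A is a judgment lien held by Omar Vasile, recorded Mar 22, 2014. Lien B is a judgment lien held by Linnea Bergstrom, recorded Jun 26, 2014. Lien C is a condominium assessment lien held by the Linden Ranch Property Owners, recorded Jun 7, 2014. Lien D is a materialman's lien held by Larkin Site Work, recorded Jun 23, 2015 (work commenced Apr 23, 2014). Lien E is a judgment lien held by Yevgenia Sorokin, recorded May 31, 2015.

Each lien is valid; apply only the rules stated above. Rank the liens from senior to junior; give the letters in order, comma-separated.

C, A, D, B, E

Effective dates: D's effective date is Apr 23, 2014, when work began.
C is a condominium assessment lien, so it outranks all other liens regardless of date.
Among the remaining liens, by effective date: A (Mar 22, 2014), D (Apr 23, 2014), B (Jun 26, 2014), E (May 31, 2015).
D is already junior to A, so the subordination agreement changes nothing.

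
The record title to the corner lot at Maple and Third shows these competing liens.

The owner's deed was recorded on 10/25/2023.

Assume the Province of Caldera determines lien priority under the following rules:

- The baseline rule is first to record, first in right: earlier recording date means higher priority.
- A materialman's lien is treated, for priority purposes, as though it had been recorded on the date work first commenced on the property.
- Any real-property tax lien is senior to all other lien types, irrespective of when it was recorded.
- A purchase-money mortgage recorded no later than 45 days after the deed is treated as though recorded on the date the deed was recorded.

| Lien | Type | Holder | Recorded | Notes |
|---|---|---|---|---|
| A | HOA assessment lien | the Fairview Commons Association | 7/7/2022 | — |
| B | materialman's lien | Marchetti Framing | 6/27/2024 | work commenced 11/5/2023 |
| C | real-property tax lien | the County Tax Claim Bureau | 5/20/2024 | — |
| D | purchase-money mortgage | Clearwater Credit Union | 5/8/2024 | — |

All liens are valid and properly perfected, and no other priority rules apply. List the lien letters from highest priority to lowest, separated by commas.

C, A, B, D

Adjusting effective dates: B's effective date is 11/5/2023, when work began; D missed the 45-day window (196 days after the deed), so its recording date stands.
C is a real-property tax lien and takes priority over every other lien.
The other liens, earliest effective date first: A (7/7/2022), B (11/5/2023), D (5/8/2024).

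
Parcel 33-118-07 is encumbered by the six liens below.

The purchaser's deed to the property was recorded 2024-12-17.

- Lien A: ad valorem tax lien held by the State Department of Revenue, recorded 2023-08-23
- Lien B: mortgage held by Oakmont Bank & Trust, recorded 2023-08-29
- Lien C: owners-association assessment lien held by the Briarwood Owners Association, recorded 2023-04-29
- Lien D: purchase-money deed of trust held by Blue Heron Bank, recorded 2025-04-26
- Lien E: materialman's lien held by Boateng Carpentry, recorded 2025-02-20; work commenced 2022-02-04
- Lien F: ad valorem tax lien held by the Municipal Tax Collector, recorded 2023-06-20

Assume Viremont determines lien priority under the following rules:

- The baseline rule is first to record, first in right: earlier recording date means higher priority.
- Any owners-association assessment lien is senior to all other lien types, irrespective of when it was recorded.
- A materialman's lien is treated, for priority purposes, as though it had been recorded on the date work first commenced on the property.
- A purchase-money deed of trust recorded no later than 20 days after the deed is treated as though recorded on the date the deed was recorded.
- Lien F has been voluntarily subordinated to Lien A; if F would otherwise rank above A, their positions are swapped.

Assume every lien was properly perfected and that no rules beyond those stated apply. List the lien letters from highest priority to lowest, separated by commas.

C, E, A, F, B, D

Effective dates after the stated exceptions: D missed the 20-day window (130 days after the deed), so its recording date stands; E is treated as recorded 2022-02-04, the work-commencement date.
As an owners-association assessment lien, C is senior to every other lien.
Remaining liens by effective date: E (2022-02-04), F (2023-06-20), A (2023-08-23), B (2023-08-29), D (2025-04-26).
Because F would otherwise rank above A, the subordination swaps them.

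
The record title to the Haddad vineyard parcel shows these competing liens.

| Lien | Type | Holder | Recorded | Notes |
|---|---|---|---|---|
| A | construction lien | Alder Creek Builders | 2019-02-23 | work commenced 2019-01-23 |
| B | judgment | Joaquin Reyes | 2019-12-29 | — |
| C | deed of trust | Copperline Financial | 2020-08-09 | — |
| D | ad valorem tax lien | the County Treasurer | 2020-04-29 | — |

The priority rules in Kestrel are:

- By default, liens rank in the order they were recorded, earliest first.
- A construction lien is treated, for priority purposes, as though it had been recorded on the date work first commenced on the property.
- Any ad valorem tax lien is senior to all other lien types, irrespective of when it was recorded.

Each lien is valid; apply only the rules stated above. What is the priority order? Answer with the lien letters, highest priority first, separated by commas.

Effective dates: A is treated as recorded 2019-01-23, the work-commencement date.
D, as an ad valorem tax lien, has superpriority and ranks first.
Ordering the rest by effective date: A (2019-01-23), B (2019-12-29), C (2020-08-09).

D, A, B, C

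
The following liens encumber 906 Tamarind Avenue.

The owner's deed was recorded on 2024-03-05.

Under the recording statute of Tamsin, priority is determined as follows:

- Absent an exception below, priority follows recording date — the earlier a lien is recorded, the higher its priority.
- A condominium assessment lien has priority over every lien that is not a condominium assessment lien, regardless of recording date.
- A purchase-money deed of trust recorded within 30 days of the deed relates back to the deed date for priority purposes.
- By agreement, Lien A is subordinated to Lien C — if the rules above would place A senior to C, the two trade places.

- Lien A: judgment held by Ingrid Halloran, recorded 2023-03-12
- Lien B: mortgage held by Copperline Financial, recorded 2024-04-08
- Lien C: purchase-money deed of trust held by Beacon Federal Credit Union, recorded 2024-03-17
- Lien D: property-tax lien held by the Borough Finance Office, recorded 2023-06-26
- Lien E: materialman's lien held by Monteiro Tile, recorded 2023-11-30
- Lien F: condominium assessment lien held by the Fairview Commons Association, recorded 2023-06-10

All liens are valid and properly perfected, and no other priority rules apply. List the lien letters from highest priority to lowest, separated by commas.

F, C, D, E, A, B

Effective dates: C's effective date is the deed date, 2024-03-05.
As a condominium assessment lien, F is senior to every other lien.
Remaining liens by effective date: A (2023-03-12), D (2023-06-26), E (2023-11-30), C (2024-03-05), B (2024-04-08).
A is senior to C before the subordination, so the two trade places.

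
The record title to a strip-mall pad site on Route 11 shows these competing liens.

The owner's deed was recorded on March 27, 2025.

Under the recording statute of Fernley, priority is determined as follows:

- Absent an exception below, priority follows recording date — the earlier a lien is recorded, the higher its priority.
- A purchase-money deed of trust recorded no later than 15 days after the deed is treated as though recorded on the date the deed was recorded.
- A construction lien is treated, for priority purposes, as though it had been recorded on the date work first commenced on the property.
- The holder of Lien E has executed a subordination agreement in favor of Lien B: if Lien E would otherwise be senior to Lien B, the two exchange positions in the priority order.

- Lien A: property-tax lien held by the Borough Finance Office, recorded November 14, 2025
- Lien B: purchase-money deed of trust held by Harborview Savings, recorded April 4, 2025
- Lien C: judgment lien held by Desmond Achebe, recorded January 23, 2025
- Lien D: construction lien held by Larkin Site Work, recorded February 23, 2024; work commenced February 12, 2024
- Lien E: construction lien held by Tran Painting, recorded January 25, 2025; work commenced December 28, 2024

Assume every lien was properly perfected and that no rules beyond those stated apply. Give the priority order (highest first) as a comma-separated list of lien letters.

D, B, C, E, A

Effective dates: B's effective date is the deed date, March 27, 2025; D is treated as recorded February 12, 2024, the work-commencement date; E is treated as recorded December 28, 2024, the work-commencement date.
Ordering by effective date: D (February 12, 2024), E (December 28, 2024), C (January 23, 2025), B (March 27, 2025), A (November 14, 2025).
E is senior to B before the subordination, so the two trade places.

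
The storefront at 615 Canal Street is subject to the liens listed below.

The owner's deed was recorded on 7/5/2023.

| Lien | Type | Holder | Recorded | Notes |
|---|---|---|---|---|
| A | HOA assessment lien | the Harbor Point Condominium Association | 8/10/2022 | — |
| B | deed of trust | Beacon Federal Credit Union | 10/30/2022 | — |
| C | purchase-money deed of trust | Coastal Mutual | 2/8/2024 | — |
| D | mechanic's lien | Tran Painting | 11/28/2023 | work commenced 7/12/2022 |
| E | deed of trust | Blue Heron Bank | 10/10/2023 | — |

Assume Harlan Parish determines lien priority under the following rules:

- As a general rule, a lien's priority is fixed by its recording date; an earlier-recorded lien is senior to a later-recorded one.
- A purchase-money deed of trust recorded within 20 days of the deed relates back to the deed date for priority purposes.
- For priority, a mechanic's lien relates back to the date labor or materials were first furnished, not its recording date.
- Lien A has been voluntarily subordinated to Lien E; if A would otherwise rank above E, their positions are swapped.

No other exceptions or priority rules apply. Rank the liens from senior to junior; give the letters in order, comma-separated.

Effective dates: C was recorded 218 days after the deed — beyond 20 days — so no relation-back applies; D's effective date is 7/12/2022, when work began.
Sorted by effective date: D (7/12/2022), A (8/10/2022), B (10/30/2022), E (10/10/2023), C (2/8/2024).
A would otherwise be senior to E, so under the subordination agreement A and E exchange positions.

D, E, B, A, C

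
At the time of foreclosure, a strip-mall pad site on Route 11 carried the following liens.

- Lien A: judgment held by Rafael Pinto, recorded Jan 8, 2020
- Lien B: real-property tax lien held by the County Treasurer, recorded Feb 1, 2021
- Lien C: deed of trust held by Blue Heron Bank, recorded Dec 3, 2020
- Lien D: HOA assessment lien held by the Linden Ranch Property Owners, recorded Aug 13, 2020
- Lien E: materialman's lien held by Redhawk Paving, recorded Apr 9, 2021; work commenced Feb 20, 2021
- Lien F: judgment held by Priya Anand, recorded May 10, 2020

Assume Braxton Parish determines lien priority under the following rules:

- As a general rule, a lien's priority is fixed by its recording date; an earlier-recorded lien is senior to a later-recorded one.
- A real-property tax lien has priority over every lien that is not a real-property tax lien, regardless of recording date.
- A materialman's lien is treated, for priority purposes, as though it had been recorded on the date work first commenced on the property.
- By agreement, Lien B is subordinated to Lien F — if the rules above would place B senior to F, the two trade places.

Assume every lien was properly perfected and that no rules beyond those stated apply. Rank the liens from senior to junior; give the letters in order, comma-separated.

First, effective dates: E's effective date is Feb 20, 2021, when work began.
B is a real-property tax lien and takes priority over every other lien.
Remaining liens by effective date: A (Jan 8, 2020), F (May 10, 2020), D (Aug 13, 2020), C (Dec 3, 2020), E (Feb 20, 2021).
B is senior to F before the subordination, so the two trade places.

F, A, B, D, C, E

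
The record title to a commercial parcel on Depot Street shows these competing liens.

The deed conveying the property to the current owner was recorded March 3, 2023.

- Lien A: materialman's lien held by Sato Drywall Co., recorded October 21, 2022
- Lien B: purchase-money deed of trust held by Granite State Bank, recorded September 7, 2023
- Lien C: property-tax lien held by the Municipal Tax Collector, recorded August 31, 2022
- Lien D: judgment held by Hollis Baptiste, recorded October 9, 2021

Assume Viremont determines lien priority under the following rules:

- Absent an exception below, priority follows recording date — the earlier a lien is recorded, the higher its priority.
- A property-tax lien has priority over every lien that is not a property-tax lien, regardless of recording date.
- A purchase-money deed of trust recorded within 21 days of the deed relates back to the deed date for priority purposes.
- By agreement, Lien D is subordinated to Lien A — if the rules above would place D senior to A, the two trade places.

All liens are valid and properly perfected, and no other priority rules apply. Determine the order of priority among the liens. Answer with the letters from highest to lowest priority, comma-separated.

Effective dates: B was recorded 188 days after the deed, outside the 21-day window, so it keeps its recording date.
As a property-tax lien, C is senior to every other lien.
The other liens, earliest effective date first: D (October 9, 2021), A (October 21, 2022), B (September 7, 2023).
Because D would otherwise rank above A, the subordination swaps them.

C, A, D, B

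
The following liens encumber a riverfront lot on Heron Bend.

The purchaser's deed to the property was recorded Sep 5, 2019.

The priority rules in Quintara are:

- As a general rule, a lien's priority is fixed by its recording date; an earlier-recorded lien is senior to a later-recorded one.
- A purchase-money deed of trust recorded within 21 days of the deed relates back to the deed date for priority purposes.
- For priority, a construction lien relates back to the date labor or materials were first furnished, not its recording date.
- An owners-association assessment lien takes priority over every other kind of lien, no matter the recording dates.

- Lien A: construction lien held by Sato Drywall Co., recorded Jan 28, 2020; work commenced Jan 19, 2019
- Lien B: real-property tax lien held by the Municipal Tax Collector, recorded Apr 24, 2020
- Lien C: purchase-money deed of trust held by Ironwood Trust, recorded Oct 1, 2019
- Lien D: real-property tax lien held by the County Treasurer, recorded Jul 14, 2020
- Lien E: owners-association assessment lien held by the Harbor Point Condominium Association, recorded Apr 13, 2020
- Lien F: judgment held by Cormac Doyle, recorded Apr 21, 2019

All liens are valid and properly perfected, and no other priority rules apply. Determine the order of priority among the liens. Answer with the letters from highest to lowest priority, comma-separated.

First, effective dates: A's effective date is Jan 19, 2019, when work began; C was recorded 26 days after the deed, outside the 21-day window, so it keeps its recording date.
E is an owners-association assessment lien and takes priority over every other lien.
Among the remaining liens, by effective date: A (Jan 19, 2019), F (Apr 21, 2019), C (Oct 1, 2019), B (Apr 24, 2020), D (Jul 14, 2020).

E, A, F, C, B, D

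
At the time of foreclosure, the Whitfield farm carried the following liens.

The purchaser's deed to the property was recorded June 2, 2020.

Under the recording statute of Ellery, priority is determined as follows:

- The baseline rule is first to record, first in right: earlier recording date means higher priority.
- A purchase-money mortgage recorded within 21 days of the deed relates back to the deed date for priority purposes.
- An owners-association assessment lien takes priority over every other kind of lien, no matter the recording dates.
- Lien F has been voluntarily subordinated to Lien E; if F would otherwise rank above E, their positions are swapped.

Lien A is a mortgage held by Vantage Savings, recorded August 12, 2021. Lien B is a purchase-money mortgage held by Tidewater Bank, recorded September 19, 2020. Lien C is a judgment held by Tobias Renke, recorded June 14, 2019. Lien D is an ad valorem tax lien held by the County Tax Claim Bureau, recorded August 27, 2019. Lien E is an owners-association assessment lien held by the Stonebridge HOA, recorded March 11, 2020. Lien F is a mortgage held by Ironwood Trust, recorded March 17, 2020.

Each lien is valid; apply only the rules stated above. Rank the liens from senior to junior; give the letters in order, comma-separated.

E, C, D, F, B, A

First, effective dates: B missed the 21-day window (109 days after the deed), so its recording date stands.
E, as an owners-association assessment lien, has superpriority and ranks first.
The other liens, earliest effective date first: C (June 14, 2019), D (August 27, 2019), F (March 17, 2020), B (September 19, 2020), A (August 12, 2021).
Since F is not senior to E, the subordination leaves the order unchanged.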